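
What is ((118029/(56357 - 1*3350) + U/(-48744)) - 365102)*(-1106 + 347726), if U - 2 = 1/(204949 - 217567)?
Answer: -114606063125276507263675/905612509404 ≈ -1.2655e+11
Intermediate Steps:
U = 25235/12618 (U = 2 + 1/(204949 - 217567) = 2 + 1/(-12618) = 2 - 1/12618 = 25235/12618 ≈ 1.9999)
((118029/(56357 - 1*3350) + U/(-48744)) - 365102)*(-1106 + 347726) = ((118029/(56357 - 1*3350) + (25235/12618)/(-48744)) - 365102)*(-1106 + 347726) = ((118029/(56357 - 3350) + (25235/12618)*(-1/48744)) - 365102)*346620 = ((118029/53007 - 25235/615051792) - 365102)*346620 = ((118029*(1/53007) - 25235/615051792) - 365102)*346620 = ((39343/17669 - 25235/615051792) - 365102)*346620 = (24197536775441/10867350112848 - 365102)*346620 = -3967667063364255055/10867350112848*346620 = -114606063125276507263675/905612509404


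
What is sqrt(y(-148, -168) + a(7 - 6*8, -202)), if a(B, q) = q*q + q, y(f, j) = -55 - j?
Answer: sqrt(40715) ≈ 201.78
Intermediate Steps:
a(B, q) = q + q**2 (a(B, q) = q**2 + q = q + q**2)
sqrt(y(-148, -168) + a(7 - 6*8, -202)) = sqrt((-55 - 1*(-168)) - 202*(1 - 202)) = sqrt((-55 + 168) - 202*(-201)) = sqrt(113 + 40602) = sqrt(40715)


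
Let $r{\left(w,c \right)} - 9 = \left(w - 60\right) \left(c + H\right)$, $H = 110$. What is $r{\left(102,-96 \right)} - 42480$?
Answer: $-41883$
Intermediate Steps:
$r{\left(w,c \right)} = 9 + \left(-60 + w\right) \left(110 + c\right)$ ($r{\left(w,c \right)} = 9 + \left(w - 60\right) \left(c + 110\right) = 9 + \left(-60 + w\right) \left(110 + c\right)$)
$r{\left(102,-96 \right)} - 42480 = \left(-6591 - -5760 + 110 \cdot 102 - 9792\right) - 42480 = \left(-6591 + 5760 + 11220 - 9792\right) - 42480 = 597 - 42480 = -41883$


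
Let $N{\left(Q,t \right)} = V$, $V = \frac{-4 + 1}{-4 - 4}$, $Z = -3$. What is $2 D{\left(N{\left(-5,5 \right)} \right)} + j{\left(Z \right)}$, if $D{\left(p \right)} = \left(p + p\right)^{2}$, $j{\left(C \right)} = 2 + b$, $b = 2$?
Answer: $\frac{41}{8} \approx 5.125$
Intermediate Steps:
$j{\left(C \right)} = 4$ ($j{\left(C \right)} = 2 + 2 = 4$)
$V = \frac{3}{8}$ ($V = - \frac{3}{-8} = \left(-3\right) \left(- \frac{1}{8}\right) = \frac{3}{8} \approx 0.375$)
$N{\left(Q,t \right)} = \frac{3}{8}$
$D{\left(p \right)} = 4 p^{2}$ ($D{\left(p \right)} = \left(2 p\right)^{2} = 4 p^{2}$)
$2 D{\left(N{\left(-5,5 \right)} \right)} + j{\left(Z \right)} = 2 \cdot 4 \left(\frac{3}{8}\right)^{2} + 4 = 2 \cdot 4 \cdot \frac{9}{64} + 4 = 2 \cdot \frac{9}{16} + 4 = \frac{9}{8} + 4 = \frac{41}{8}$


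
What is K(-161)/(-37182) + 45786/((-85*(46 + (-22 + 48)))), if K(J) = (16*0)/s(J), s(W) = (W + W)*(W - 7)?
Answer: -7631/1020 ≈ -7.4814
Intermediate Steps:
s(W) = 2*W*(-7 + W) (s(W) = (2*W)*(-7 + W) = 2*W*(-7 + W))
K(J) = 0 (K(J) = (16*0)/((2*J*(-7 + J))) = 0*(1/(2*J*(-7 + J))) = 0)
K(-161)/(-37182) + 45786/((-85*(46 + (-22 + 48)))) = 0/(-37182) + 45786/((-85*(46 + (-22 + 48)))) = 0*(-1/37182) + 45786/((-85*(46 + 26))) = 0 + 45786/((-85*72)) = 0 + 45786/(-6120) = 0 + 45786*(-1/6120) = 0 - 7631/1020 = -7631/1020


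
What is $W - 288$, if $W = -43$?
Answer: $-331$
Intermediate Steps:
$W - 288 = -43 - 288 = -331$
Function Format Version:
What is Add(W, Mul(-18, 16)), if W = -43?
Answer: -331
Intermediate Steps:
Add(W, Mul(-18, 16)) = Add(-43, Mul(-18, 16)) = Add(-43, -288) = -331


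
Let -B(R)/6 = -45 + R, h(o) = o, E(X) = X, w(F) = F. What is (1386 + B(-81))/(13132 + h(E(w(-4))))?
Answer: 357/2188 ≈ 0.16316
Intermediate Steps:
B(R) = 270 - 6*R (B(R) = -6*(-45 + R) = 270 - 6*R)
(1386 + B(-81))/(13132 + h(E(w(-4)))) = (1386 + (270 - 6*(-81)))/(13132 - 4) = (1386 + (270 + 486))/13128 = (1386 + 756)*(1/13128) = 2142*(1/13128) = 357/2188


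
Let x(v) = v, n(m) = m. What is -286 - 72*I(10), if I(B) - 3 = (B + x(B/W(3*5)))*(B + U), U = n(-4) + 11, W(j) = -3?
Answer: -8662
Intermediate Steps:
U = 7 (U = -4 + 11 = 7)
I(B) = 3 + 2*B*(7 + B)/3 (I(B) = 3 + (B + B/(-3))*(B + 7) = 3 + (B + B*(-⅓))*(7 + B) = 3 + (B - B/3)*(7 + B) = 3 + (2*B/3)*(7 + B) = 3 + 2*B*(7 + B)/3)
-286 - 72*I(10) = -286 - 72*(3 + (⅔)*10² + (14/3)*10) = -286 - 72*(3 + (⅔)*100 + 140/3) = -286 - 72*(3 + 200/3 + 140/3) = -286 - 72*349/3 = -286 - 8376 = -8662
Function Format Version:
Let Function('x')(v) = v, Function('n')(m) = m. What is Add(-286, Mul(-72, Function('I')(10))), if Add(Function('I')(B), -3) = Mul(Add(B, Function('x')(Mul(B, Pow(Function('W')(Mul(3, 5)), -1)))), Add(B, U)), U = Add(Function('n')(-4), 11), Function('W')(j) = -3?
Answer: -8662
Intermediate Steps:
U = 7 (U = Add(-4, 11) = 7)
Function('I')(B) = Add(3, Mul(Rational(2, 3), B, Add(7, B))) (Function('I')(B) = Add(3, Mul(Add(B, Mul(B, Pow(-3, -1))), Add(B, 7))) = Add(3, Mul(Add(B, Mul(B, Rational(-1, 3))), Add(7, B))) = Add(3, Mul(Add(B, Mul(Rational(-1, 3), B)), Add(7, B))) = Add(3, Mul(Mul(Rational(2, 3), B), Add(7, B))) = Add(3, Mul(Rational(2, 3), B, Add(7, B))))
Add(-286, Mul(-72, Function('I')(10))) = Add(-286, Mul(-72, Add(3, Mul(Rational(2, 3), Pow(10, 2)), Mul(Rational(14, 3), 10)))) = Add(-286, Mul(-72, Add(3, Mul(Rational(2, 3), 100), Rational(140, 3)))) = Add(-286, Mul(-72, Add(3, Rational(200, 3), Rational(140, 3)))) = Add(-286, Mul(-72, Rational(349, 3))) = Add(-286, -8376) = -8662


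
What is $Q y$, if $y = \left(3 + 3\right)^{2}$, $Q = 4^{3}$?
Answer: $2304$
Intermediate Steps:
$Q = 64$
$y = 36$ ($y = 6^{2} = 36$)
$Q y = 64 \cdot 36 = 2304$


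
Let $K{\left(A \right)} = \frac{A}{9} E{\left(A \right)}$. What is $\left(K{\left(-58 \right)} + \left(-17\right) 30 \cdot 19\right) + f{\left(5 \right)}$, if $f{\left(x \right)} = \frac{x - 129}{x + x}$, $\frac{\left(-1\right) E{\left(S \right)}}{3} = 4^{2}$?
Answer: $- \frac{140896}{15} \approx -9393.1$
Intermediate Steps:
$E{\left(S \right)} = -48$ ($E{\left(S \right)} = - 3 \cdot 4^{2} = \left(-3\right) 16 = -48$)
$K{\left(A \right)} = - \frac{16 A}{3}$ ($K{\left(A \right)} = \frac{A}{9} \left(-48\right) = - \frac{16 A}{3}$)
$f{\left(x \right)} = \frac{-129 + x}{2 x}$
$\left(K{\left(-58 \right)} + \left(-17\right) 30 \cdot 19\right) + f{\left(5 \right)} = \left(\left(- \frac{16}{3}\right) \left(-58\right) + \left(-17\right) 30 \cdot 19\right) + \frac{-129 + 5}{2 \cdot 5} = \left(\frac{928}{3} - 9690\right) + \frac{1}{2} \cdot \frac{1}{5} \left(-124\right) = \left(\frac{928}{3} - 9690\right) - \frac{62}{5} = - \frac{28142}{3} - \frac{62}{5} = - \frac{140896}{15}$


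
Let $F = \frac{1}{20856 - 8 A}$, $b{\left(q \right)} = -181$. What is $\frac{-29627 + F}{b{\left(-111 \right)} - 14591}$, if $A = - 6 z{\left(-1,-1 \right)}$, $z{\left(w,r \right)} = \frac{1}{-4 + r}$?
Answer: $\frac{3088081459}{1539715104} \approx 2.0056$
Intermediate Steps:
$A = \frac{6}{5}$ ($A = - \frac{6}{-4 - 1} = - \frac{6}{-5} = \left(-6\right) \left(- \frac{1}{5}\right) = \frac{6}{5} \approx 1.2$)
$F = \frac{5}{104232}$ ($F = \frac{1}{20856 - \frac{48}{5}} = \frac{1}{\frac{104232}{5}} = \frac{5}{104232} \approx 4.797 \cdot 10^{-5}$)
$\frac{-29627 + F}{b{\left(-111 \right)} - 14591} = \frac{-29627 + \frac{5}{104232}}{-181 - 14591} = - \frac{3088081459}{104232 \left(-14772\right)} = \left(- \frac{3088081459}{104232}\right) \left(- \frac{1}{14772}\right) = \frac{3088081459}{1539715104}$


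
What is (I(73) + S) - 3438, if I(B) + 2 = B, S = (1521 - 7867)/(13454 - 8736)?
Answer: -7945926/2359 ≈ -3368.3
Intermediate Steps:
S = -3173/2359 (S = -6346/4718 = -6346*1/4718 = -3173/2359 ≈ -1.3451)
I(B) = -2 + B
(I(73) + S) - 3438 = ((-2 + 73) - 3173/2359) - 3438 = (71 - 3173/2359) - 3438 = 164316/2359 - 3438 = -7945926/2359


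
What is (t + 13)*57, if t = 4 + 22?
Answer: 2223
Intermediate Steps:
t = 26
(t + 13)*57 = (26 + 13)*57 = 39*57 = 2223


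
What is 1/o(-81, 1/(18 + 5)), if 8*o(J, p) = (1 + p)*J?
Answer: -23/243 ≈ -0.094650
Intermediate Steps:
o(J, p) = J*(1 + p)/8 (o(J, p) = ((1 + p)*J)/8 = (J*(1 + p))/8 = J*(1 + p)/8)
1/o(-81, 1/(18 + 5)) = 1/((⅛)*(-81)*(1 + 1/(18 + 5))) = 1/((⅛)*(-81)*(1 + 1/23)) = 1/((⅛)*(-81)*(24/23)) = 1/(-243/23) = -23/243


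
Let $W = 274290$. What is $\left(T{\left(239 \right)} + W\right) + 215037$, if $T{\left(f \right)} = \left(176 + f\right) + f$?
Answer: $489981$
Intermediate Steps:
$T{\left(f \right)} = 176 + 2 f$
$\left(T{\left(239 \right)} + W\right) + 215037 = \left(\left(176 + 2 \cdot 239\right) + 274290\right) + 215037 = \left(\left(176 + 478\right) + 274290\right) + 215037 = \left(654 + 274290\right) + 215037 = 274944 + 215037 = 489981$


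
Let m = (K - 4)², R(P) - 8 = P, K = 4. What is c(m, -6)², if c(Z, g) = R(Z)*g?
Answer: 2304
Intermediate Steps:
R(P) = 8 + P
m = 0 (m = (4 - 4)² = 0² = 0)
c(Z, g) = g*(8 + Z) (c(Z, g) = (8 + Z)*g = g*(8 + Z))
c(m, -6)² = (-6*(8 + 0))² = (-6*8)² = (-48)² = 2304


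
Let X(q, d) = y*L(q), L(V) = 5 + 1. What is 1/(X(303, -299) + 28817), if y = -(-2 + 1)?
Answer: 1/28823 ≈ 3.4695e-5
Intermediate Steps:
y = 1 (y = -1*(-1) = 1)
L(V) = 6
X(q, d) = 6 (X(q, d) = 1*6 = 6)
1/(X(303, -299) + 28817) = 1/(6 + 28817) = 1/28823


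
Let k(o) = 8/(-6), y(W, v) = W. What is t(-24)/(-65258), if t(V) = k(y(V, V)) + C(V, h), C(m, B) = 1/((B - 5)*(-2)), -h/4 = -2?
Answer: 3/130516 ≈ 2.2986e-5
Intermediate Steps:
h = 8 (h = -4*(-2) = 8)
k(o) = -4/3 (k(o) = 8*(-⅙) = -4/3)
C(m, B) = -1/(2*(-5 + B)) (C(m, B) = -½/(-5 + B) = -1/(2*(-5 + B)))
t(V) = -3/2 (t(V) = -4/3 - 1/(-10 + 2*8) = -4/3 - 1/(-10 + 16) = -4/3 - 1/6 = -4/3 - 1*⅙ = -4/3 - ⅙ = -3/2)
t(-24)/(-65258) = -3/2/(-65258) = -3/2*(-1/65258) = 3/130516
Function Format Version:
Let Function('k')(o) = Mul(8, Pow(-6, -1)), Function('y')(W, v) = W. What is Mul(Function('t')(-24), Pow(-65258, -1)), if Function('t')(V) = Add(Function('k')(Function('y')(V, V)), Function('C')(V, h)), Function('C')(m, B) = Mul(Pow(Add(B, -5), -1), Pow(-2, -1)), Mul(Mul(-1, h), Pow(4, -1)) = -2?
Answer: Rational(3, 130516) ≈ 2.2986e-5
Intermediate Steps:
h = 8 (h = Mul(-4, -2) = 8)
Function('k')(o) = Rational(-4, 3) (Function('k')(o) = Mul(8, Rational(-1, 6)) = Rational(-4, 3))
Function('C')(m, B) = Mul(Rational(-1, 2), Pow(Add(-5, B), -1)) (Function('C')(m, B) = Mul(Pow(Add(-5, B), -1), Rational(-1, 2)) = Mul(Rational(-1, 2), Pow(Add(-5, B), -1)))
Function('t')(V) = Rational(-3, 2) (Function('t')(V) = Add(Rational(-4, 3), Mul(-1, Pow(Add(-10, Mul(2, 8)), -1))) = Add(Rational(-4, 3), Mul(-1, Pow(Add(-10, 16), -1))) = Add(Rational(-4, 3), Mul(-1, Pow(6, -1))) = Add(Rational(-4, 3), Mul(-1, Rational(1, 6))) = Add(Rational(-4, 3), Rational(-1, 6)) = Rational(-3, 2))
Mul(Function('t')(-24), Pow(-65258, -1)) = Mul(Rational(-3, 2), Pow(-65258, -1)) = Mul(Rational(-3, 2), Rational(-1, 65258)) = Rational(3, 130516)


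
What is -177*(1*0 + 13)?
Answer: -2301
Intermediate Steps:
-177*(1*0 + 13) = -177*(0 + 13) = -177*13 = -2301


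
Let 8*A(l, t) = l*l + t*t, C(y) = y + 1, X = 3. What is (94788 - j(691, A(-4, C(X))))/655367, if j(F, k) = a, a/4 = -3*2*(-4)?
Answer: 94692/655367 ≈ 0.14449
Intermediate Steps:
C(y) = 1 + y
A(l, t) = l²/8 + t²/8 (A(l, t) = (l*l + t*t)/8 = (l² + t²)/8 = l²/8 + t²/8)
a = 96 (a = 4*(-3*2*(-4)) = 4*(-6*(-4)) = 4*24 = 96)
j(F, k) = 96
(94788 - j(691, A(-4, C(X))))/655367 = (94788 - 1*96)/655367 = (94788 - 96)*(1/655367) = 94692*(1/655367) = 94692/655367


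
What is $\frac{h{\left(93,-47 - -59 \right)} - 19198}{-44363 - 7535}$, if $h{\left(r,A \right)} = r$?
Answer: $\frac{19105}{51898} \approx 0.36813$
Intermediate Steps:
$\frac{h{\left(93,-47 - -59 \right)} - 19198}{-44363 - 7535} = \frac{93 - 19198}{-44363 - 7535} = - \frac{19105}{-51898} = \left(-19105\right) \left(- \frac{1}{51898}\right) = \frac{19105}{51898}$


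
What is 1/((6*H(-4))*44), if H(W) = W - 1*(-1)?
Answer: -1/792 ≈ -0.0012626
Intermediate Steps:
H(W) = 1 + W (H(W) = W + 1 = 1 + W)
1/((6*H(-4))*44) = 1/((6*(1 - 4))*44) = 1/((6*(-3))*44) = 1/(-18*44) = 1/(-792) = -1/792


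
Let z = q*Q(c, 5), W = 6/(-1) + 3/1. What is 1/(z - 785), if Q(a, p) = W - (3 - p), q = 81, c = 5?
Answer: -1/866 ≈ -0.0011547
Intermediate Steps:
W = -3 (W = 6*(-1) + 3*1 = -6 + 3 = -3)
Q(a, p) = -6 + p (Q(a, p) = -3 - (3 - p) = -3 + (-3 + p) = -6 + p)
z = -81 (z = 81*(-6 + 5) = 81*(-1) = -81)
1/(z - 785) = 1/(-81 - 785) = 1/(-866) = -1/866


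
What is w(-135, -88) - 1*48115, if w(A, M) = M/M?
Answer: -48114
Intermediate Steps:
w(A, M) = 1
w(-135, -88) - 1*48115 = 1 - 1*48115 = 1 - 48115 = -48114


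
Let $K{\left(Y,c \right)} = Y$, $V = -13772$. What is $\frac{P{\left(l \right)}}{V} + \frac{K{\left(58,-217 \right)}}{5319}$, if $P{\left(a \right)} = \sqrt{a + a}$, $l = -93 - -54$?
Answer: $\frac{58}{5319} - \frac{i \sqrt{78}}{13772} \approx 0.010904 - 0.00064128 i$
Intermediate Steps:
$l = -39$ ($l = -93 + 54 = -39$)
$P{\left(a \right)} = \sqrt{2} \sqrt{a}$ ($P{\left(a \right)} = \sqrt{2 a} = \sqrt{2} \sqrt{a}$)
$\frac{P{\left(l \right)}}{V} + \frac{K{\left(58,-217 \right)}}{5319} = \frac{\sqrt{2} \sqrt{-39}}{-13772} + \frac{58}{5319} = \sqrt{2} i \sqrt{39} \left(- \frac{1}{13772}\right) + 58 \cdot \frac{1}{5319} = i \sqrt{78} \left(- \frac{1}{13772}\right) + \frac{58}{5319} = - \frac{i \sqrt{78}}{13772} + \frac{58}{5319} = \frac{58}{5319} - \frac{i \sqrt{78}}{13772}$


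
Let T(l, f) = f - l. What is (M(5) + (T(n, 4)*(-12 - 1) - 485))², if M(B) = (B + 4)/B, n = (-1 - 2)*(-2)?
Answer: 5225796/25 ≈ 2.0903e+5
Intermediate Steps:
n = 6 (n = -3*(-2) = 6)
M(B) = (4 + B)/B
(M(5) + (T(n, 4)*(-12 - 1) - 485))² = ((4 + 5)/5 + ((4 - 1*6)*(-12 - 1) - 485))² = ((⅕)*9 + ((4 - 6)*(-13) - 485))² = (9/5 + (-2*(-13) - 485))² = (9/5 + (26 - 485))² = (9/5 - 459)² = (-2286/5)² = 5225796/25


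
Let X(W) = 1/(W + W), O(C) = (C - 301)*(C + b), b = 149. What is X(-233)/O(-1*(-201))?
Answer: 1/16310000 ≈ 6.1312e-8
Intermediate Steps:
O(C) = (-301 + C)*(149 + C) (O(C) = (C - 301)*(C + 149) = (-301 + C)*(149 + C))
X(W) = 1/(2*W)
X(-233)/O(-1*(-201)) = ((½)/(-233))/(-44849 + (-1*(-201))² - (-152)*(-201)) = ((½)*(-1/233))/(-44849 + 201² - 152*201) = -1/(466*(-44849 + 40401 - 30552)) = -1/466/(-35000) = -1/466*(-1/35000) = 1/16310000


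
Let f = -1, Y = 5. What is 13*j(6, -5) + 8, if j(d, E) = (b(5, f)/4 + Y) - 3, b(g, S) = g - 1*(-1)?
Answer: 107/2 ≈ 53.500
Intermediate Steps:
b(g, S) = 1 + g (b(g, S) = g + 1 = 1 + g)
j(d, E) = 7/2 (j(d, E) = ((1 + 5)/4 + 5) - 3 = (6*(¼) + 5) - 3 = (3/2 + 5) - 3 = 13/2 - 3 = 7/2)
13*j(6, -5) + 8 = 13*(7/2) + 8 = 91/2 + 8 = 107/2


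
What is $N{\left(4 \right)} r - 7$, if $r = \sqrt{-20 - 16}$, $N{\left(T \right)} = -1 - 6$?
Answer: $-7 - 42 i \approx -7.0 - 42.0 i$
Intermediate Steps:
$N{\left(T \right)} = -7$
$r = 6 i$ ($r = \sqrt{-36} = 6 i \approx 6.0 i$)
$N{\left(4 \right)} r - 7 = - 7 \cdot 6 i - 7 = - 42 i - 7 = -7 - 42 i$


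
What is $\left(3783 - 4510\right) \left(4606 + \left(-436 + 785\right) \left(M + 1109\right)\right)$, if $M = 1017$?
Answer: $-542763660$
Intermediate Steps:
$\left(3783 - 4510\right) \left(4606 + \left(-436 + 785\right) \left(M + 1109\right)\right) = \left(3783 - 4510\right) \left(4606 + \left(-436 + 785\right) \left(1017 + 1109\right)\right) = - 727 \left(4606 + 349 \cdot 2126\right) = - 727 \left(4606 + 741974\right) = \left(-727\right) 746580 = -542763660$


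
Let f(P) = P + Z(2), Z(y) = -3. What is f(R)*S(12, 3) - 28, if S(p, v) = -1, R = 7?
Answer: -32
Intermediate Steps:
f(P) = -3 + P (f(P) = P - 3 = -3 + P)
f(R)*S(12, 3) - 28 = (-3 + 7)*(-1) - 28 = 4*(-1) - 28 = -4 - 28 = -32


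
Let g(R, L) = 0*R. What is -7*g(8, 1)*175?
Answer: 0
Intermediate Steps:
g(R, L) = 0
-7*g(8, 1)*175 = -0*175 = -7*0 = 0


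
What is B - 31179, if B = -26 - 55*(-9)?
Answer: -30710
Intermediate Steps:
B = 469 (B = -26 + 495 = 469)
B - 31179 = 469 - 31179 = -30710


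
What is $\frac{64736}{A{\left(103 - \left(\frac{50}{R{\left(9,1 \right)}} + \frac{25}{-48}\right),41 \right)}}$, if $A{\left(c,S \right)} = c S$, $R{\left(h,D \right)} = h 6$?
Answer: $\frac{27965952}{1817161} \approx 15.39$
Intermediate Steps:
$R{\left(h,D \right)} = 6 h$
$A{\left(c,S \right)} = S c$
$\frac{64736}{A{\left(103 - \left(\frac{50}{R{\left(9,1 \right)}} + \frac{25}{-48}\right),41 \right)}} = \frac{64736}{41 \left(103 - \left(\frac{50}{6 \cdot 9} + \frac{25}{-48}\right)\right)} = \frac{64736}{41 \left(103 - \left(\frac{50}{54} + 25 \left(- \frac{1}{48}\right)\right)\right)} = \frac{64736}{41 \left(103 - \left(50 \cdot \frac{1}{54} - \frac{25}{48}\right)\right)} = \frac{64736}{41 \left(103 - \left(\frac{25}{27} - \frac{25}{48}\right)\right)} = \frac{64736}{41 \left(103 - \frac{175}{432}\right)} = \frac{64736}{41 \cdot \frac{44321}{432}} = \frac{64736}{\frac{1817161}{432}} = 64736 \cdot \frac{432}{1817161} = \frac{27965952}{1817161}$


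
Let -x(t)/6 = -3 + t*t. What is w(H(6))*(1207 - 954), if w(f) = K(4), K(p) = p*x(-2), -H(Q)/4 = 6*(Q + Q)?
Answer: -6072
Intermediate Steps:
x(t) = 18 - 6*t² (x(t) = -6*(-3 + t*t) = -6*(-3 + t²) = 18 - 6*t²)
H(Q) = -48*Q (H(Q) = -24*(Q + Q) = -24*2*Q = -48*Q)
K(p) = -6*p (K(p) = p*(18 - 6*(-2)²) = p*(18 - 6*4) = p*(18 - 24) = p*(-6) = -6*p)
w(f) = -24 (w(f) = -6*4 = -24)
w(H(6))*(1207 - 954) = -24*(1207 - 954) = -24*253 = -6072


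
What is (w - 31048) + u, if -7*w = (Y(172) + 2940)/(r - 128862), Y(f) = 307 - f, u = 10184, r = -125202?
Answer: -12368511999/592816 ≈ -20864.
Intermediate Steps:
w = 1025/592816 (w = -((307 - 1*172) + 2940)/(7*(-125202 - 128862)) = -((307 - 172) + 2940)/(7*(-254064)) = -(135 + 2940)*(-1)/(7*254064) = -3075*(-1)/(7*254064) = -⅐*(-1025/84688) = 1025/592816 ≈ 0.0017290)
(w - 31048) + u = (1025/592816 - 31048) + 10184 = -18405750143/592816 + 10184 = -12368511999/592816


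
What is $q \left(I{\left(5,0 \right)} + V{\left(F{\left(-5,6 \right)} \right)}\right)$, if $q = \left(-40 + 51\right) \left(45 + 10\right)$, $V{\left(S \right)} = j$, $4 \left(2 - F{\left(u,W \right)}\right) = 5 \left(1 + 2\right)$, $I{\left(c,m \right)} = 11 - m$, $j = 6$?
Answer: $10285$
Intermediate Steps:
$F{\left(u,W \right)} = - \frac{7}{4}$ ($F{\left(u,W \right)} = 2 - \frac{5 \left(1 + 2\right)}{4} = 2 - \frac{5 \cdot 3}{4} = 2 - \frac{15}{4} = - \frac{7}{4}$)
$V{\left(S \right)} = 6$
$q = 605$ ($q = 11 \cdot 55 = 605$)
$q \left(I{\left(5,0 \right)} + V{\left(F{\left(-5,6 \right)} \right)}\right) = 605 \left(\left(11 - 0\right) + 6\right) = 605 \left(\left(11 + 0\right) + 6\right) = 605 \left(11 + 6\right) = 605 \cdot 17 = 10285$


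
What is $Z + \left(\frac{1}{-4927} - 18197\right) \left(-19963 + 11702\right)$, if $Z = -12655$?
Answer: $\frac{740590986635}{4927} \approx 1.5031 \cdot 10^{8}$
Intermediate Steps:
$Z + \left(\frac{1}{-4927} - 18197\right) \left(-19963 + 11702\right) = -12655 + \left(\frac{1}{-4927} - 18197\right) \left(-19963 + 11702\right) = -12655 + \left(- \frac{1}{4927} - 18197\right) \left(-8261\right) = -12655 - - \frac{740653337820}{4927} = -12655 + \frac{740653337820}{4927} = \frac{740590986635}{4927}$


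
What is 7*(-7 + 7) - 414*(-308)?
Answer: 127512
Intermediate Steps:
7*(-7 + 7) - 414*(-308) = 7*0 + 127512 = 0 + 127512 = 127512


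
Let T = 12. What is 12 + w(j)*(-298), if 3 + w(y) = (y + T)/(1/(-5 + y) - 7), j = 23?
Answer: 60198/25 ≈ 2407.9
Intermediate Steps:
w(y) = -3 + (12 + y)/(-7 + 1/(-5 + y)) (w(y) = -3 + (y + 12)/(1/(-5 + y) - 7) = -3 + (12 + y)/(-7 + 1/(-5 + y)))
12 + w(j)*(-298) = 12 + ((168 - 1*23² - 28*23)/(-36 + 7*23))*(-298) = 12 + ((168 - 1*529 - 644)/(-36 + 161))*(-298) = 12 + ((168 - 529 - 644)/125)*(-298) = 12 + ((1/125)*(-1005))*(-298) = 12 - 201/25*(-298) = 12 + 59898/25 = 60198/25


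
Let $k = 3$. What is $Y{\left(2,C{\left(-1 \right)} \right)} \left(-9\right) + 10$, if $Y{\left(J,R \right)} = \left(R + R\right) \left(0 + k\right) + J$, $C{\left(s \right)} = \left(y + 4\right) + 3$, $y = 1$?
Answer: $-440$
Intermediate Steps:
$C{\left(s \right)} = 8$ ($C{\left(s \right)} = \left(1 + 4\right) + 3 = 5 + 3 = 8$)
$Y{\left(J,R \right)} = J + 6 R$ ($Y{\left(J,R \right)} = \left(R + R\right) \left(0 + 3\right) + J = 2 R 3 + J = 6 R + J = J + 6 R$)
$Y{\left(2,C{\left(-1 \right)} \right)} \left(-9\right) + 10 = \left(2 + 6 \cdot 8\right) \left(-9\right) + 10 = \left(2 + 48\right) \left(-9\right) + 10 = 50 \left(-9\right) + 10 = -450 + 10 = -440$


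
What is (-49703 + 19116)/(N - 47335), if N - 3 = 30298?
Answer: 30587/17034 ≈ 1.7956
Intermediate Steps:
N = 30301 (N = 3 + 30298 = 30301)
(-49703 + 19116)/(N - 47335) = (-49703 + 19116)/(30301 - 47335) = -30587/(-17034) = -30587*(-1/17034) = 30587/17034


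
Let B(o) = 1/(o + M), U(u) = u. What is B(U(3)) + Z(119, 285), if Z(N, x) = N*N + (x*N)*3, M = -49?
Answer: 5331675/46 ≈ 1.1591e+5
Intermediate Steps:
Z(N, x) = N**2 + 3*N*x (Z(N, x) = N**2 + (N*x)*3 = N**2 + 3*N*x)
B(o) = 1/(-49 + o) (B(o) = 1/(o - 49) = 1/(-49 + o))
B(U(3)) + Z(119, 285) = 1/(-49 + 3) + 119*(119 + 3*285) = 1/(-46) + 119*(119 + 855) = -1/46 + 119*974 = -1/46 + 115906 = 5331675/46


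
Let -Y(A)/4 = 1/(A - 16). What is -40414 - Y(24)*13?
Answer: -80815/2 ≈ -40408.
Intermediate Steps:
Y(A) = -4/(-16 + A) (Y(A) = -4/(A - 16) = -4/(-16 + A))
-40414 - Y(24)*13 = -40414 - (-4/(-16 + 24))*13 = -40414 - (-4/8)*13 = -40414 - (-4*⅛)*13 = -40414 - (-1)*13/2 = -40414 - 1*(-13/2) = -40414 + 13/2 = -80815/2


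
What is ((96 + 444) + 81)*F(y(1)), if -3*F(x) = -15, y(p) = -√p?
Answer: 3105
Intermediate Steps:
F(x) = 5 (F(x) = -⅓*(-15) = 5)
((96 + 444) + 81)*F(y(1)) = ((96 + 444) + 81)*5 = (540 + 81)*5 = 621*5 = 3105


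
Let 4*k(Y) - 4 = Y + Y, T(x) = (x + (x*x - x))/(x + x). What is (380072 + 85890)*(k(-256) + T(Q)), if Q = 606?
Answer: 82009312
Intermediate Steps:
T(x) = x/2 (T(x) = (x + (x² - x))/((2*x)) = x²*(1/(2*x)) = x/2)
k(Y) = 1 + Y/2 (k(Y) = 1 + (Y + Y)/4 = 1 + (2*Y)/4 = 1 + Y/2)
(380072 + 85890)*(k(-256) + T(Q)) = (380072 + 85890)*((1 + (½)*(-256)) + (½)*606) = 465962*((1 - 128) + 303) = 465962*(-127 + 303) = 465962*176 = 82009312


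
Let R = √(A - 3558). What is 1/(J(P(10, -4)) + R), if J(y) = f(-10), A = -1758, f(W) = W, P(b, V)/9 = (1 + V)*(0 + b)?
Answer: -5/2708 - I*√1329/2708 ≈ -0.0018464 - 0.013462*I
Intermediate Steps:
P(b, V) = 9*b*(1 + V) (P(b, V) = 9*((1 + V)*(0 + b)) = 9*((1 + V)*b) = 9*(b*(1 + V)) = 9*b*(1 + V))
J(y) = -10
R = 2*I*√1329 (R = √(-1758 - 3558) = √(-5316) = 2*I*√1329 ≈ 72.911*I)
1/(J(P(10, -4)) + R) = 1/(-10 + 2*I*√1329)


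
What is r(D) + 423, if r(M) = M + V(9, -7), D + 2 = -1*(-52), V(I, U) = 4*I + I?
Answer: 518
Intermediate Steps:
V(I, U) = 5*I
D = 50 (D = -2 - 1*(-52) = -2 + 52 = 50)
r(M) = 45 + M (r(M) = M + 5*9 = M + 45 = 45 + M)
r(D) + 423 = (45 + 50) + 423 = 95 + 423 = 518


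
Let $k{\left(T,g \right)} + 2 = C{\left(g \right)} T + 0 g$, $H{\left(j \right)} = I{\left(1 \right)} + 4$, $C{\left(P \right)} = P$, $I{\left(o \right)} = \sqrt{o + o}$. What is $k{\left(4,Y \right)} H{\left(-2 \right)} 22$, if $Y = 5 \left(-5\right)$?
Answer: $-8976 - 2244 \sqrt{2} \approx -12150.0$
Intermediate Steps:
$I{\left(o \right)} = \sqrt{2} \sqrt{o}$ ($I{\left(o \right)} = \sqrt{2 o} = \sqrt{2} \sqrt{o}$)
$H{\left(j \right)} = 4 + \sqrt{2}$ ($H{\left(j \right)} = \sqrt{2} \sqrt{1} + 4 = \sqrt{2} \cdot 1 + 4 = \sqrt{2} + 4 = 4 + \sqrt{2}$)
$Y = -25$
$k{\left(T,g \right)} = -2 + T g$ ($k{\left(T,g \right)} = -2 + \left(g T + 0 g\right) = -2 + \left(T g + 0\right) = -2 + T g$)
$k{\left(4,Y \right)} H{\left(-2 \right)} 22 = \left(-2 + 4 \left(-25\right)\right) \left(4 + \sqrt{2}\right) 22 = \left(-2 - 100\right) \left(4 + \sqrt{2}\right) 22 = - 102 \left(4 + \sqrt{2}\right) 22 = \left(-408 - 102 \sqrt{2}\right) 22 = -8976 - 2244 \sqrt{2}$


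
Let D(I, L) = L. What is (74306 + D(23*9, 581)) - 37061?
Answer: 37826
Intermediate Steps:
(74306 + D(23*9, 581)) - 37061 = (74306 + 581) - 37061 = 74887 - 37061 = 37826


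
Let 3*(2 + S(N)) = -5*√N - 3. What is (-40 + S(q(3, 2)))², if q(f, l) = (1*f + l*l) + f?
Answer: 16891/9 + 430*√10/3 ≈ 2330.0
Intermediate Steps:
q(f, l) = l² + 2*f (q(f, l) = (f + l²) + f = l² + 2*f)
S(N) = -3 - 5*√N/3 (S(N) = -2 + (-5*√N - 3)/3 = -2 + (-3 - 5*√N)/3 = -2 + (-1 - 5*√N/3) = -3 - 5*√N/3)
(-40 + S(q(3, 2)))² = (-40 + (-3 - 5*√(2² + 2*3)/3))² = (-40 + (-3 - 5*√(4 + 6)/3))² = (-40 + (-3 - 5*√10/3))² = (-43 - 5*√10/3)²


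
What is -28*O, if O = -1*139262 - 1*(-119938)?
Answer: 541072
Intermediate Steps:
O = -19324 (O = -139262 + 119938 = -19324)
-28*O = -28*(-19324) = 541072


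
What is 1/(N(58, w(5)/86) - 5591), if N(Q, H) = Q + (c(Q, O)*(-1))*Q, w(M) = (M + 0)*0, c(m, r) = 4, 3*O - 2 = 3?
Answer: -1/5765 ≈ -0.00017346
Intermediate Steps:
O = 5/3 (O = 2/3 + (1/3)*3 = 2/3 + 1 = 5/3 ≈ 1.6667)
w(M) = 0 (w(M) = M*0 = 0)
N(Q, H) = -3*Q (N(Q, H) = Q + (4*(-1))*Q = Q - 4*Q = -3*Q)
1/(N(58, w(5)/86) - 5591) = 1/(-3*58 - 5591) = 1/(-174 - 5591) = 1/(-5765) = -1/5765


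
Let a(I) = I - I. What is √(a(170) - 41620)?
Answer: 2*I*√10405 ≈ 204.01*I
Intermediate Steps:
a(I) = 0
√(a(170) - 41620) = √(0 - 41620) = √(-41620) = 2*I*√10405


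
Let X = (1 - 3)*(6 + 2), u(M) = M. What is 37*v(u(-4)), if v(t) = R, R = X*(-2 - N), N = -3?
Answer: -592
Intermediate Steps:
X = -16 (X = -2*8 = -16)
R = -16 (R = -16*(-2 - 1*(-3)) = -16*(-2 + 3) = -16*1 = -16)
v(t) = -16
37*v(u(-4)) = 37*(-16) = -592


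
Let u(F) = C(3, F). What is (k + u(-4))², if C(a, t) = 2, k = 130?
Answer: 17424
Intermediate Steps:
u(F) = 2
(k + u(-4))² = (130 + 2)² = 132² = 17424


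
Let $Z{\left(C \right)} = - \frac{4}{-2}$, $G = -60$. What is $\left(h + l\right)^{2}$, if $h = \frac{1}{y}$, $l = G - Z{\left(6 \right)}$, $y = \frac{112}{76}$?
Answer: $\frac{2948089}{784} \approx 3760.3$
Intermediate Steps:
$Z{\left(C \right)} = 2$ ($Z{\left(C \right)} = \left(-4\right) \left(- \frac{1}{2}\right) = 2$)
$y = \frac{28}{19}$ ($y = 112 \cdot \frac{1}{76} = \frac{28}{19} \approx 1.4737$)
$l = -62$ ($l = -60 - 2 = -62$)
$h = \frac{19}{28}$ ($h = \frac{1}{\frac{28}{19}} = \frac{19}{28} \approx 0.67857$)
$\left(h + l\right)^{2} = \left(\frac{19}{28} - 62\right)^{2} = \left(- \frac{1717}{28}\right)^{2} = \frac{2948089}{784}$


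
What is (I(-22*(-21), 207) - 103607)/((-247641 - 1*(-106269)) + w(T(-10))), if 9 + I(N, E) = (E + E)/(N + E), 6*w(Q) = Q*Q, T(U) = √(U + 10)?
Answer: 97085/132462 ≈ 0.73293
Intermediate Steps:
T(U) = √(10 + U)
w(Q) = Q²/6 (w(Q) = (Q*Q)/6 = Q²/6)
I(N, E) = -9 + 2*E/(E + N) (I(N, E) = -9 + (E + E)/(N + E) = -9 + (2*E)/(E + N) = -9 + 2*E/(E + N))
(I(-22*(-21), 207) - 103607)/((-247641 - 1*(-106269)) + w(T(-10))) = ((-(-198)*(-21) - 7*207)/(207 - 22*(-21)) - 103607)/((-247641 - 1*(-106269)) + (√(10 - 10))²/6) = ((-9*462 - 1449)/(207 + 462) - 103607)/((-247641 + 106269) + (√0)²/6) = ((-4158 - 1449)/669 - 103607)/(-141372 + (⅙)*0²) = ((1/669)*(-5607) - 103607)/(-141372 + (⅙)*0) = (-1869/223 - 103607)/(-141372 + 0) = -23106230/223/(-141372) = -23106230/223*(-1/141372) = 97085/132462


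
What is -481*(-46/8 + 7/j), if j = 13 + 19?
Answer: 85137/32 ≈ 2660.5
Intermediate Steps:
j = 32
-481*(-46/8 + 7/j) = -481*(-46/8 + 7/32) = -481*(-46*⅛ + 7*(1/32)) = -481*(-23/4 + 7/32) = -481*(-177/32) = 85137/32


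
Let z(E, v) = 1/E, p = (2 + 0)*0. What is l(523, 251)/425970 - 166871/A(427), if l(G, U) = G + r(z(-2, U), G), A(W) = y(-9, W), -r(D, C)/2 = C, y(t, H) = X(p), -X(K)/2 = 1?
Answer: 17770509706/212985 ≈ 83436.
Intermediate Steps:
p = 0 (p = 2*0 = 0)
X(K) = -2 (X(K) = -2*1 = -2)
y(t, H) = -2
r(D, C) = -2*C
A(W) = -2
l(G, U) = -G (l(G, U) = G - 2*G = -G)
l(523, 251)/425970 - 166871/A(427) = -1*523/425970 - 166871/(-2) = -523*1/425970 - 166871*(-½) = -523/425970 + 166871/2 = 17770509706/212985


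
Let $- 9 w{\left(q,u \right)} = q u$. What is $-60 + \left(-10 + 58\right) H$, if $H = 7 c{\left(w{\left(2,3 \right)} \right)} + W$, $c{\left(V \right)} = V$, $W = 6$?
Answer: $4$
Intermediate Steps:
$w{\left(q,u \right)} = - \frac{q u}{9}$
$H = \frac{4}{3}$ ($H = 7 \left(\left(- \frac{1}{9}\right) 2 \cdot 3\right) + 6 = 7 \left(- \frac{2}{3}\right) + 6 = - \frac{14}{3} + 6 = \frac{4}{3} \approx 1.3333$)
$-60 + \left(-10 + 58\right) H = -60 + \left(-10 + 58\right) \frac{4}{3} = -60 + 48 \cdot \frac{4}{3} = -60 + 64 = 4$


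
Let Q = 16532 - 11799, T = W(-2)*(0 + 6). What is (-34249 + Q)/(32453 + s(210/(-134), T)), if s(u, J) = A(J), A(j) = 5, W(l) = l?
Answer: -14758/16229 ≈ -0.90936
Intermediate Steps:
T = -12 (T = -2*(0 + 6) = -2*6 = -12)
s(u, J) = 5
Q = 4733
(-34249 + Q)/(32453 + s(210/(-134), T)) = (-34249 + 4733)/(32453 + 5) = -29516/32458 = -29516*1/32458 = -14758/16229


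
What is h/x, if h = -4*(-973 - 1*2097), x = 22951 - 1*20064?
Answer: 12280/2887 ≈ 4.2535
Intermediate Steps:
x = 2887 (x = 22951 - 20064 = 2887)
h = 12280 (h = -4*(-973 - 2097) = -4*(-3070) = 12280)
h/x = 12280/2887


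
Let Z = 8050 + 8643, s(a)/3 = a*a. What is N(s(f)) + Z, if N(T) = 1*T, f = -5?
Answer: 16768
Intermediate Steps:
s(a) = 3*a**2 (s(a) = 3*(a*a) = 3*a**2)
Z = 16693
N(T) = T
N(s(f)) + Z = 3*(-5)**2 + 16693 = 3*25 + 16693 = 75 + 16693 = 16768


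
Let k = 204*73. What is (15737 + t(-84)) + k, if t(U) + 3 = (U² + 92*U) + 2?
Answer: 29956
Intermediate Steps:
t(U) = -1 + U² + 92*U (t(U) = -3 + ((U² + 92*U) + 2) = -3 + (2 + U² + 92*U) = -1 + U² + 92*U)
k = 14892
(15737 + t(-84)) + k = (15737 + (-1 + (-84)² + 92*(-84))) + 14892 = (15737 + (-1 + 7056 - 7728)) + 14892 = (15737 - 673) + 14892 = 15064 + 14892 = 29956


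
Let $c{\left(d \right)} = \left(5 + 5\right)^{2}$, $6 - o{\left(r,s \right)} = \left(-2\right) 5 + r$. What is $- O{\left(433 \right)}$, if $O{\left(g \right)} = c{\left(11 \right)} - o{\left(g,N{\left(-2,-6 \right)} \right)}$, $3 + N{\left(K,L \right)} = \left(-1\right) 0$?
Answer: $-517$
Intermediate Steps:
$N{\left(K,L \right)} = -3$ ($N{\left(K,L \right)} = -3 - 0 = -3 + 0 = -3$)
$o{\left(r,s \right)} = 16 - r$ ($o{\left(r,s \right)} = 6 - \left(\left(-2\right) 5 + r\right) = 6 - \left(-10 + r\right) = 16 - r$)
$c{\left(d \right)} = 100$ ($c{\left(d \right)} = 10^{2} = 100$)
$O{\left(g \right)} = 84 + g$ ($O{\left(g \right)} = 100 - \left(16 - g\right) = 100 + \left(-16 + g\right) = 84 + g$)
$- O{\left(433 \right)} = - (84 + 433) = \left(-1\right) 517 = -517$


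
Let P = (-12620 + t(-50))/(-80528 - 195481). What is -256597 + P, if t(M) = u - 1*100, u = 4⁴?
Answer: -70823068909/276009 ≈ -2.5660e+5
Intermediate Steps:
u = 256
t(M) = 156 (t(M) = 256 - 1*100 = 256 - 100 = 156)
P = 12464/276009 (P = (-12620 + 156)/(-80528 - 195481) = -12464/(-276009) = -12464*(-1/276009) = 12464/276009 ≈ 0.045158)
-256597 + P = -256597 + 12464/276009 = -70823068909/276009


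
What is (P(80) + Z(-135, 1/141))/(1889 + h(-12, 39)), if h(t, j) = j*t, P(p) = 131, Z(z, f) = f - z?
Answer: 37507/200361 ≈ 0.18720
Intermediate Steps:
(P(80) + Z(-135, 1/141))/(1889 + h(-12, 39)) = (131 + (1/141 - 1*(-135)))/(1889 + 39*(-12)) = (131 + (1/141 + 135))/(1889 - 468) = (131 + 19036/141)/1421 = (37507/141)*(1/1421) = 37507/200361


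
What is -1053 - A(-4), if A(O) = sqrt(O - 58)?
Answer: -1053 - I*sqrt(62) ≈ -1053.0 - 7.874*I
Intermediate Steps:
A(O) = sqrt(-58 + O)
-1053 - A(-4) = -1053 - sqrt(-58 - 4) = -1053 - sqrt(-62) = -1053 - I*sqrt(62)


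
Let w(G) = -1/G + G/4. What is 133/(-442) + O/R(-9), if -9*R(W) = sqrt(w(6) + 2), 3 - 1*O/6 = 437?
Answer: -133/442 + 11718*sqrt(30)/5 ≈ 12836.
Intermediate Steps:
O = -2604 (O = 18 - 6*437 = 18 - 2622 = -2604)
w(G) = -1/G + G/4 (w(G) = -1/G + G*(1/4) = -1/G + G/4)
R(W) = -sqrt(30)/27 (R(W) = -sqrt((-1/6 + (1/4)*6) + 2)/9 = -sqrt((-1*1/6 + 3/2) + 2)/9 = -sqrt((-1/6 + 3/2) + 2)/9 = -sqrt(4/3 + 2)/9 = -sqrt(30)/27)
133/(-442) + O/R(-9) = 133/(-442) - 2604*(-9*sqrt(30)/10) = 133*(-1/442) - (-11718)*sqrt(30)/5 = -133/442 + 11718*sqrt(30)/5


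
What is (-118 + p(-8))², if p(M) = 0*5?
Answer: 13924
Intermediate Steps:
p(M) = 0
(-118 + p(-8))² = (-118 + 0)² = (-118)² = 13924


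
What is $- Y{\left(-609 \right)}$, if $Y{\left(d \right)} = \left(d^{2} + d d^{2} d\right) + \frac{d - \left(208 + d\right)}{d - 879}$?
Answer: $- \frac{12792437094919}{93} \approx -1.3755 \cdot 10^{11}$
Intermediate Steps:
$Y{\left(d \right)} = d^{2} + d^{4} - \frac{208}{-879 + d}$ ($Y{\left(d \right)} = \left(d^{2} + d^{3} d\right) - \frac{208}{-879 + d} = \left(d^{2} + d^{4}\right) - \frac{208}{-879 + d} = d^{2} + d^{4} - \frac{208}{-879 + d}$)
$- Y{\left(-609 \right)} = - \frac{-208 + \left(-609\right)^{3} + \left(-609\right)^{5} - 879 \left(-609\right)^{2} - 879 \left(-609\right)^{4}}{-879 - 609} = - \frac{-208 - 225866529 - 83769604142049 - 326004399 - 120908837505519}{-1488} = - \frac{\left(-1\right) \left(-208 - 225866529 - 83769604142049 - 326004399 - 120908837505519\right)}{1488} = - \frac{\left(-1\right) \left(-204678993518704\right)}{1488} = \left(-1\right) \frac{12792437094919}{93} = - \frac{12792437094919}{93}$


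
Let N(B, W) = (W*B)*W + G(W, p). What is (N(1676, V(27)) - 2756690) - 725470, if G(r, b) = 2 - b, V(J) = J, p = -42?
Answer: -2260312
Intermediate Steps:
N(B, W) = 44 + B*W² (N(B, W) = (W*B)*W + (2 - 1*(-42)) = (B*W)*W + (2 + 42) = B*W² + 44 = 44 + B*W²)
(N(1676, V(27)) - 2756690) - 725470 = ((44 + 1676*27²) - 2756690) - 725470 = ((44 + 1676*729) - 2756690) - 725470 = ((44 + 1221804) - 2756690) - 725470 = (1221848 - 2756690) - 725470 = -1534842 - 725470 = -2260312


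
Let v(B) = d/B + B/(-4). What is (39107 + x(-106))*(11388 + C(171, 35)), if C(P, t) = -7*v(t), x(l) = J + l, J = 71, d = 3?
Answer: 2236608264/5 ≈ 4.4732e+8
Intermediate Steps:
v(B) = 3/B - B/4 (v(B) = 3/B + B/(-4) = 3/B + B*(-¼) = 3/B - B/4)
x(l) = 71 + l
C(P, t) = -21/t + 7*t/4 (C(P, t) = -7*(3/t - t/4) = -21/t + 7*t/4)
(39107 + x(-106))*(11388 + C(171, 35)) = (39107 + (71 - 106))*(11388 + (-21/35 + (7/4)*35)) = (39107 - 35)*(11388 + (-21*1/35 + 245/4)) = 39072*(11388 + (-⅗ + 245/4)) = 39072*(11388 + 1213/20) = 39072*(228973/20) = 2236608264/5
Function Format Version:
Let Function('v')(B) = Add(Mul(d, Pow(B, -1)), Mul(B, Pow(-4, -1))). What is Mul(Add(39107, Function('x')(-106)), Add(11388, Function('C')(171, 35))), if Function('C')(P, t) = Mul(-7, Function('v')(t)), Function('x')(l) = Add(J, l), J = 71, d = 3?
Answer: Rational(2236608264, 5) ≈ 4.4732e+8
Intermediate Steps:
Function('v')(B) = Add(Mul(3, Pow(B, -1)), Mul(Rational(-1, 4), B)) (Function('v')(B) = Add(Mul(3, Pow(B, -1)), Mul(B, Pow(-4, -1))) = Add(Mul(3, Pow(B, -1)), Mul(B, Rational(-1, 4))) = Add(Mul(3, Pow(B, -1)), Mul(Rational(-1, 4), B)))
Function('x')(l) = Add(71, l)
Function('C')(P, t) = Add(Mul(-21, Pow(t, -1)), Mul(Rational(7, 4), t)) (Function('C')(P, t) = Mul(-7, Add(Mul(3, Pow(t, -1)), Mul(Rational(-1, 4), t))) = Add(Mul(-21, Pow(t, -1)), Mul(Rational(7, 4), t)))
Mul(Add(39107, Function('x')(-106)), Add(11388, Function('C')(171, 35))) = Mul(Add(39107, Add(71, -106)), Add(11388, Add(Mul(-21, Pow(35, -1)), Mul(Rational(7, 4), 35)))) = Mul(Add(39107, -35), Add(11388, Add(Mul(-21, Rational(1, 35)), Rational(245, 4)))) = Mul(39072, Add(11388, Add(Rational(-3, 5), Rational(245, 4)))) = Mul(39072, Add(11388, Rational(1213, 20))) = Mul(39072, Rational(228973, 20)) = Rational(2236608264, 5)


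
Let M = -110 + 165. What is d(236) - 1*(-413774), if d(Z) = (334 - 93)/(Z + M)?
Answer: 120408475/291 ≈ 4.1378e+5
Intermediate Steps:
M = 55
d(Z) = 241/(55 + Z) (d(Z) = (334 - 93)/(Z + 55) = 241/(55 + Z))
d(236) - 1*(-413774) = 241/(55 + 236) - 1*(-413774) = 241/291 + 413774 = 120408475/291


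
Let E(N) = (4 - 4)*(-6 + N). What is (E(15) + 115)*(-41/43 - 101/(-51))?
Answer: 258980/2193 ≈ 118.09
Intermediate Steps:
E(N) = 0 (E(N) = 0*(-6 + N) = 0)
(E(15) + 115)*(-41/43 - 101/(-51)) = (0 + 115)*(-41/43 - 101/(-51)) = 115*(-41*1/43 - 101*(-1/51)) = 115*(-41/43 + 101/51) = 115*(2252/2193) = 258980/2193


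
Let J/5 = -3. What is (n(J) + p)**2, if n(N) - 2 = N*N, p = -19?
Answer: 43264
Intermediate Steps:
J = -15 (J = 5*(-3) = -15)
n(N) = 2 + N**2 (n(N) = 2 + N*N = 2 + N**2)
(n(J) + p)**2 = ((2 + (-15)**2) - 19)**2 = ((2 + 225) - 19)**2 = (227 - 19)**2 = 208**2 = 43264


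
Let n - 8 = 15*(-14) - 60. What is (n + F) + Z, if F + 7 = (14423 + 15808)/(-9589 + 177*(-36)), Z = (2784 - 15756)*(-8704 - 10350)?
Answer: 3945051913228/15961 ≈ 2.4717e+8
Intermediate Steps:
n = -262 (n = 8 + (15*(-14) - 60) = 8 + (-210 - 60) = 8 - 270 = -262)
Z = 247168488 (Z = -12972*(-19054) = 247168488)
F = -141958/15961 (F = -7 + (14423 + 15808)/(-9589 + 177*(-36)) = -7 + 30231/(-9589 - 6372) = -7 + 30231/(-15961) = -7 + 30231*(-1/15961) = -7 - 30231/15961 = -141958/15961 ≈ -8.8941)
(n + F) + Z = (-262 - 141958/15961) + 247168488 = -4323740/15961 + 247168488 = 3945051913228/15961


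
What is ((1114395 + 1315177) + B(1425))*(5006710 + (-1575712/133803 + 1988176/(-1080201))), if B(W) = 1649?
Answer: 195480576172716403581610/16059348267 ≈ 1.2172e+13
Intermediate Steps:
((1114395 + 1315177) + B(1425))*(5006710 + (-1575712/133803 + 1988176/(-1080201))) = ((1114395 + 1315177) + 1649)*(5006710 + (-1575712/133803 + 1988176/(-1080201))) = (2429572 + 1649)*(5006710 + (-1575712*1/133803 + 1988176*(-1/1080201))) = 2431221*(5006710 + (-1575712/133803 - 1988176/1080201)) = 2431221*(5006710 - 656036530480/48178044801) = 2431221*(241212842649084230/48178044801) = 195480576172716403581610/16059348267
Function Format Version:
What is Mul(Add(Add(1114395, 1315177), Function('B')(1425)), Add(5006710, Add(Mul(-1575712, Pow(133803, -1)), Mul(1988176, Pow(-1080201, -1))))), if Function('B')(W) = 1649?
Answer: Rational(195480576172716403581610, 16059348267) ≈ 1.2172e+13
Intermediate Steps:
Mul(Add(Add(1114395, 1315177), Function('B')(1425)), Add(5006710, Add(Mul(-1575712, Pow(133803, -1)), Mul(1988176, Pow(-1080201, -1))))) = Mul(Add(Add(1114395, 1315177), 1649), Add(5006710, Add(Mul(-1575712, Pow(133803, -1)), Mul(1988176, Pow(-1080201, -1))))) = Mul(Add(2429572, 1649), Add(5006710, Add(Mul(-1575712, Rational(1, 133803)), Mul(1988176, Rational(-1, 1080201))))) = Mul(2431221, Add(5006710, Add(Rational(-1575712, 133803), Rational(-1988176, 1080201)))) = Mul(2431221, Add(5006710, Rational(-656036530480, 48178044801))) = Mul(2431221, Rational(241212842649084230, 48178044801)) = Rational(195480576172716403581610, 16059348267)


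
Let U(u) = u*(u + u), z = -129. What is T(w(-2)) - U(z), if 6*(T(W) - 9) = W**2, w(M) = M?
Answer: -99817/3 ≈ -33272.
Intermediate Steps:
U(u) = 2*u**2 (U(u) = u*(2*u) = 2*u**2)
T(W) = 9 + W**2/6
T(w(-2)) - U(z) = (9 + (1/6)*(-2)**2) - 2*(-129)**2 = (9 + (1/6)*4) - 2*16641 = (9 + 2/3) - 1*33282 = 29/3 - 33282 = -99817/3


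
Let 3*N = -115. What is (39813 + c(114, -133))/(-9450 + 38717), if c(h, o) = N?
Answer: 119324/87801 ≈ 1.3590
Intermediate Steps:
N = -115/3 (N = (⅓)*(-115) = -115/3 ≈ -38.333)
c(h, o) = -115/3
(39813 + c(114, -133))/(-9450 + 38717) = (39813 - 115/3)/(-9450 + 38717) = (119324/3)/29267 = (119324/3)*(1/29267) = 119324/87801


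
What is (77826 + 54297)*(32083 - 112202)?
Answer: -10585562637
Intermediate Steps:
(77826 + 54297)*(32083 - 112202) = 132123*(-80119) = -10585562637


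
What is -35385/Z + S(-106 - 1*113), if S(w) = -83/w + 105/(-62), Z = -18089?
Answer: 157586969/245612442 ≈ 0.64161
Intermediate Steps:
S(w) = -105/62 - 83/w (S(w) = -83/w + 105*(-1/62) = -83/w - 105/62 = -105/62 - 83/w)
-35385/Z + S(-106 - 1*113) = -35385/(-18089) + (-105/62 - 83/(-106 - 1*113)) = -35385*(-1/18089) + (-105/62 - 83/(-106 - 113)) = 35385/18089 + (-105/62 - 83/(-219)) = 35385/18089 + (-105/62 - 83*(-1/219)) = 35385/18089 + (-105/62 + 83/219) = 35385/18089 - 17849/13578 = 157586969/245612442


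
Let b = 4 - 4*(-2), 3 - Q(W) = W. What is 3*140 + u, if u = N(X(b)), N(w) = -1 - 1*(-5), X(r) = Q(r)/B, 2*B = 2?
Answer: 424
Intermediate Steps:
B = 1 (B = (½)*2 = 1)
Q(W) = 3 - W
b = 12 (b = 4 + 8 = 12)
X(r) = 3 - r (X(r) = (3 - r)/1 = (3 - r)*1 = 3 - r)
N(w) = 4 (N(w) = -1 + 5 = 4)
u = 4
3*140 + u = 3*140 + 4 = 420 + 4 = 424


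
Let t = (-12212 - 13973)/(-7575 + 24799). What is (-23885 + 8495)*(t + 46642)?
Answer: -6181667618985/8612 ≈ -7.1780e+8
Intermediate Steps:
t = -26185/17224 ≈ -1.5203
(-23885 + 8495)*(t + 46642) = (-23885 + 8495)*(-26185/17224 + 46642) = -15390*803335623/17224 = -6181667618985/8612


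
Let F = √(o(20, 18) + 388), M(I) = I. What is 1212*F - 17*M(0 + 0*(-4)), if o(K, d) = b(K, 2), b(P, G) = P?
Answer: 2424*√102 ≈ 24481.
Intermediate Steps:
o(K, d) = K
F = 2*√102 (F = √(20 + 388) = √408 = 2*√102 ≈ 20.199)
1212*F - 17*M(0 + 0*(-4)) = 1212*(2*√102) - 17*(0 + 0*(-4)) = 2424*√102 - 17*(0 + 0) = 2424*√102 - 17*0 = 2424*√102 + 0 = 2424*√102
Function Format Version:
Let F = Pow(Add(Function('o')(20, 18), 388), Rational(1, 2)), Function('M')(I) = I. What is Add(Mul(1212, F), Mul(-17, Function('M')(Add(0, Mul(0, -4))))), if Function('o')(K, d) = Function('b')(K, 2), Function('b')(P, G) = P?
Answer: Mul(2424, Pow(102, Rational(1, 2))) ≈ 24481.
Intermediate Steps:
Function('o')(K, d) = K
F = Mul(2, Pow(102, Rational(1, 2))) (F = Pow(Add(20, 388), Rational(1, 2)) = Pow(408, Rational(1, 2)) = Mul(2, Pow(102, Rational(1, 2))) ≈ 20.199)
Add(Mul(1212, F), Mul(-17, Function('M')(Add(0, Mul(0, -4))))) = Add(Mul(1212, Mul(2, Pow(102, Rational(1, 2)))), Mul(-17, Add(0, Mul(0, -4)))) = Add(Mul(2424, Pow(102, Rational(1, 2))), Mul(-17, Add(0, 0))) = Add(Mul(2424, Pow(102, Rational(1, 2))), Mul(-17, 0)) = Add(Mul(2424, Pow(102, Rational(1, 2))), 0) = Mul(2424, Pow(102, Rational(1, 2)))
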